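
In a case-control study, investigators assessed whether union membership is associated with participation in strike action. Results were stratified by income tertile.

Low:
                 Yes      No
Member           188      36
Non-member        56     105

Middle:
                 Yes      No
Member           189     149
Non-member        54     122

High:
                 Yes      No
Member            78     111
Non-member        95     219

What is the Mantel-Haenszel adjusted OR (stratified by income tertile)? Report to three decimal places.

3.108

OR_MH = Σ(aᵢdᵢ/nᵢ) / Σ(bᵢcᵢ/nᵢ), where nᵢ is the stratum total.
Stratum 1 (Low): n = 385; a·d/n = 188·105/385 = 51.2727; b·c/n = 36·56/385 = 5.2364
Stratum 2 (Middle): n = 514; a·d/n = 189·122/514 = 44.8599; b·c/n = 149·54/514 = 15.6537
Stratum 3 (High): n = 503; a·d/n = 78·219/503 = 33.9602; b·c/n = 111·95/503 = 20.9642
OR_MH = (51.2727 + 44.8599 + 33.9602) / (5.2364 + 15.6537 + 20.9642) = 130.0929 / 41.8543 = 3.10823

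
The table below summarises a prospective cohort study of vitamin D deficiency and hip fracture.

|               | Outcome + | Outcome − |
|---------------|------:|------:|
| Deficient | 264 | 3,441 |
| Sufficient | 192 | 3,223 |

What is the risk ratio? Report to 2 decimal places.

1.27

Cells: a = 264, b = 3441, c = 192, d = 3223.
Risk in exposed = 264/3705 = 0.07126; risk in unexposed = 192/3415 = 0.05622.
RR = 0.07126 / 0.05622 = 1.26738
The risk among the exposed is 1.27 times that among the unexposed.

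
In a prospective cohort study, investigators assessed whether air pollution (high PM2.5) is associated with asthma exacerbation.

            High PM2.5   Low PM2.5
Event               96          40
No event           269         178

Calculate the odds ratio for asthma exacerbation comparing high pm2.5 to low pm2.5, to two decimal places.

1.59

Reading the table with exposure as columns: a = 96 (High PM2.5, case), b = 269 (High PM2.5, non-case), c = 40 (Low PM2.5, case), d = 178.
OR = (a·d)/(b·c) = (96 × 178) / (269 × 40) = 17088 / 10760 = 1.58810
The odds of asthma exacerbation are about 1.59 times as high in the high pm2.5 group.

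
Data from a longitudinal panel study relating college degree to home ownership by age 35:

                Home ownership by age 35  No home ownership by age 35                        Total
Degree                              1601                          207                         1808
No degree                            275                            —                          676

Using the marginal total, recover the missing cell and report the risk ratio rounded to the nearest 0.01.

The missing cell is in the unexposed row: 676 − 275 = 401.
So a = 1601, b = 207, c = 275, d = 401.
RR = [a/(a+b)] / [c/(c+d)] = (1601/1808) / (275/676) = 0.88551/0.40680 = 2.17674

2.18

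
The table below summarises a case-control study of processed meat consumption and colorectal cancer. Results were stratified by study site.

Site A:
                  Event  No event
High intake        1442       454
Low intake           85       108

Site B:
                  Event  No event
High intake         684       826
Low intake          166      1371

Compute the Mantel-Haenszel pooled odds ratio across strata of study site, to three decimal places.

OR_MH = Σ(aᵢdᵢ/nᵢ) / Σ(bᵢcᵢ/nᵢ), where nᵢ is the stratum total.
Stratum 1 (Site A): n = 2089; a·d/n = 1442·108/2089 = 74.5505; b·c/n = 454·85/2089 = 18.4730
Stratum 2 (Site B): n = 3047; a·d/n = 684·1371/3047 = 307.7663; b·c/n = 826·166/3047 = 45.0003
OR_MH = (74.5505 + 307.7663) / (18.4730 + 45.0003) = 382.3168 / 63.4733 = 6.02327

6.023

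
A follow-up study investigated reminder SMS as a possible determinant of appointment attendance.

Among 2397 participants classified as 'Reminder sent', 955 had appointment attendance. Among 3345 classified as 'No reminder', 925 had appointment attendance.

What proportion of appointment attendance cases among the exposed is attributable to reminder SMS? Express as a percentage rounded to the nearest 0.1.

30.6

From the description: a = 955, b = 1442, c = 925, d = 2420.
Risk in exposed = 955/2397 = 0.39841; risk in unexposed = 925/3345 = 0.27653.
RR = 0.39841/0.27653 = 1.44075
AR% = (RR − 1)/RR × 100 = (1.44075 − 1)/1.44075 × 100 = 30.5919%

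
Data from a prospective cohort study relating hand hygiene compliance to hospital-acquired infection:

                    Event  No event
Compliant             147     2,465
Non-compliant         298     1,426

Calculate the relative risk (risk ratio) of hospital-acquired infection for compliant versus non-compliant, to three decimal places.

Cells: a = 147, b = 2465, c = 298, d = 1426.
Risk in exposed = 147/2612 = 0.05628; risk in unexposed = 298/1724 = 0.17285.
RR = 0.05628 / 0.17285 = 0.32559
The risk is 67% lower among the exposed than among the unexposed.

0.326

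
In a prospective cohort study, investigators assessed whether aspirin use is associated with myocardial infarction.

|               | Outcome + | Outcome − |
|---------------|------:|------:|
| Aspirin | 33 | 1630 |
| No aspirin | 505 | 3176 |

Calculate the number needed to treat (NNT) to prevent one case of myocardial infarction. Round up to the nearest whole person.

Risk in treated group = 33/1663 = 0.01984; risk in control = 505/3681 = 0.13719.
Absolute risk reduction = 0.13719 − 0.01984 = 0.11735
NNT = 1 / ARR = 1 / 0.11735 = 8.522 → round up → 9

9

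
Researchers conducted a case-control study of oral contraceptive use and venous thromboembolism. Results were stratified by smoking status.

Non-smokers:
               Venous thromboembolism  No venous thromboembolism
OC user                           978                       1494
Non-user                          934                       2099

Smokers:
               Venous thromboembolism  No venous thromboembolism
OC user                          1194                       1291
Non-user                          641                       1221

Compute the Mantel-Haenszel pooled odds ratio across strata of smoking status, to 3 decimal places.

1.596

OR_MH = Σ(aᵢdᵢ/nᵢ) / Σ(bᵢcᵢ/nᵢ), where nᵢ is the stratum total.
Stratum 1 (Non-smokers): n = 5505; a·d/n = 978·2099/5505 = 372.9014; b·c/n = 1494·934/5505 = 253.4779
Stratum 2 (Smokers): n = 4347; a·d/n = 1194·1221/4347 = 335.3747; b·c/n = 1291·641/4347 = 190.3683
OR_MH = (372.9014 + 335.3747) / (253.4779 + 190.3683) = 708.2761 / 443.8462 = 1.59577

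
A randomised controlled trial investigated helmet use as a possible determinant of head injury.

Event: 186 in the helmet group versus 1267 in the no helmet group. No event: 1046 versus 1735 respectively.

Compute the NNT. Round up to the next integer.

4

Risk in treated group = 186/1232 = 0.15097; risk in control = 1267/3002 = 0.42205.
Absolute risk reduction = 0.42205 − 0.15097 = 0.27108
NNT = 1 / ARR = 1 / 0.27108 = 3.689 → round up → 4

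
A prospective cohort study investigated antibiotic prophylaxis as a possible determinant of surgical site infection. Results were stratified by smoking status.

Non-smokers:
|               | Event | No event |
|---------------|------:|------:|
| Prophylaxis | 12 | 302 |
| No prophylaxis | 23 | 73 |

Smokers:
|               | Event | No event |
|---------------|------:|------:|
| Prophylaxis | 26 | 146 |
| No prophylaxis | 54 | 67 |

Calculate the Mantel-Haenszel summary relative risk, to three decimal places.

0.275

RR_MH = Σ(aᵢ·n₀ᵢ/nᵢ) / Σ(cᵢ·n₁ᵢ/nᵢ), with n₁ᵢ = aᵢ+bᵢ (exposed), n₀ᵢ = cᵢ+dᵢ (unexposed), nᵢ = n₁ᵢ+n₀ᵢ.
Stratum 1 (Non-smokers): n₁ = 314, n₀ = 96, n = 410; a·n₀/n = 12·96/410 = 2.8098; c·n₁/n = 23·314/410 = 17.6146
Stratum 2 (Smokers): n₁ = 172, n₀ = 121, n = 293; a·n₀/n = 26·121/293 = 10.7372; c·n₁/n = 54·172/293 = 31.6997
RR_MH = (2.8098 + 10.7372) / (17.6146 + 31.6997) = 13.5470 / 49.3143 = 0.27471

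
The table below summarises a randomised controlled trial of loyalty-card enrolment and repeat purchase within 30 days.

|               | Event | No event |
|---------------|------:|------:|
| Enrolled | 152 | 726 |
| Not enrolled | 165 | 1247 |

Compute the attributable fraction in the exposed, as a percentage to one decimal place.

Cells: a = 152, b = 726, c = 165, d = 1247.
Risk in exposed = 152/878 = 0.17312; risk in unexposed = 165/1412 = 0.11686.
RR = 0.17312/0.11686 = 1.48149
AR% = (RR − 1)/RR × 100 = (1.48149 − 1)/1.48149 × 100 = 32.5006%

32.5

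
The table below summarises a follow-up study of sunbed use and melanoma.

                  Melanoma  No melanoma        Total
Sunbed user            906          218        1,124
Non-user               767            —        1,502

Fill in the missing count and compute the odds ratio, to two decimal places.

The missing cell is in the unexposed row: 1502 − 767 = 735.
So a = 906, b = 218, c = 767, d = 735.
OR = (a·d)/(b·c) = (906 × 735) / (218 × 767) = 665910 / 167206 = 3.98257

3.98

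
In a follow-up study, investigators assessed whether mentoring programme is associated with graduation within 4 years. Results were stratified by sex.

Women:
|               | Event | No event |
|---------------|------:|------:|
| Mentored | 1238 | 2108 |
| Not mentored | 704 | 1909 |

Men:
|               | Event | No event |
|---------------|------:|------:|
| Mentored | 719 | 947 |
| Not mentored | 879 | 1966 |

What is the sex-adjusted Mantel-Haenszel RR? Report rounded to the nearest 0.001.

1.384

RR_MH = Σ(aᵢ·n₀ᵢ/nᵢ) / Σ(cᵢ·n₁ᵢ/nᵢ), with n₁ᵢ = aᵢ+bᵢ (exposed), n₀ᵢ = cᵢ+dᵢ (unexposed), nᵢ = n₁ᵢ+n₀ᵢ.
Stratum 1 (Women): n₁ = 3346, n₀ = 2613, n = 5959; a·n₀/n = 1238·2613/5959 = 542.8585; c·n₁/n = 704·3346/5959 = 395.2985
Stratum 2 (Men): n₁ = 1666, n₀ = 2845, n = 4511; a·n₀/n = 719·2845/4511 = 453.4593; c·n₁/n = 879·1666/4511 = 324.6318
RR_MH = (542.8585 + 453.4593) / (395.2985 + 324.6318) = 996.3179 / 719.9303 = 1.38391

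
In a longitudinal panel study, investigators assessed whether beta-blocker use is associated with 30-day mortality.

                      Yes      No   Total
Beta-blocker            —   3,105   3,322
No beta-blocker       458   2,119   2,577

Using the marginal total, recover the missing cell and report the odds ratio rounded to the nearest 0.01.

0.32

The missing cell is in the exposed row: 3322 − 3105 = 217.
So a = 217, b = 3105, c = 458, d = 2119.
OR = (a·d)/(b·c) = (217 × 2119) / (3105 × 458) = 459823 / 1422090 = 0.32334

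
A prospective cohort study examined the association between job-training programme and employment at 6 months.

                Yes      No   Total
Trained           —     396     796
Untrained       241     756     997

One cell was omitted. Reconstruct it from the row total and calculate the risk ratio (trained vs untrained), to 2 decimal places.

2.08

The missing cell is in the exposed row: 796 − 396 = 400.
So a = 400, b = 396, c = 241, d = 756.
RR = [a/(a+b)] / [c/(c+d)] = (400/796) / (241/997) = 0.50251/0.24173 = 2.07886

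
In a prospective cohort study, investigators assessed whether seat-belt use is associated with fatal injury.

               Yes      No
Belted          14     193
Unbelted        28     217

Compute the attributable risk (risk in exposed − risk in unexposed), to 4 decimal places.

-0.0467

Cells: a = 14, b = 193, c = 28, d = 217.
Risk in exposed = 14/207 = 0.067633; risk in unexposed = 28/245 = 0.114286.
Risk difference = 0.067633 − 0.114286 = -0.046653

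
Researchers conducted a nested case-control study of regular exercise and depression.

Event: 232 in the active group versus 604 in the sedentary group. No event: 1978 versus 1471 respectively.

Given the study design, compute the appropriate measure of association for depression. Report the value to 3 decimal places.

0.286

From the description: a = 232, b = 1978, c = 604, d = 1471.
This is a nested case-control study: participants were sampled on outcome status, so risks in the source population cannot be estimated directly — relative risk is not valid here. The odds ratio is the appropriate measure.
OR = (a·d)/(b·c) = (232 × 1471) / (1978 × 604) = 341272 / 1194712 = 0.28565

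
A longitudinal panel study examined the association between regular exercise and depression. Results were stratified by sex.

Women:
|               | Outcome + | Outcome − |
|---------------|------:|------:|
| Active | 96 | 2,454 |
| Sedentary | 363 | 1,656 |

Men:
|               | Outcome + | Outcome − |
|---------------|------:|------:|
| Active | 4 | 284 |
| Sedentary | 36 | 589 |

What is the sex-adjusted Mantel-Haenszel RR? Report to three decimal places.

0.211

RR_MH = Σ(aᵢ·n₀ᵢ/nᵢ) / Σ(cᵢ·n₁ᵢ/nᵢ), with n₁ᵢ = aᵢ+bᵢ (exposed), n₀ᵢ = cᵢ+dᵢ (unexposed), nᵢ = n₁ᵢ+n₀ᵢ.
Stratum 1 (Women): n₁ = 2550, n₀ = 2019, n = 4569; a·n₀/n = 96·2019/4569 = 42.4215; c·n₁/n = 363·2550/4569 = 202.5936
Stratum 2 (Men): n₁ = 288, n₀ = 625, n = 913; a·n₀/n = 4·625/913 = 2.7382; c·n₁/n = 36·288/913 = 11.3560
RR_MH = (42.4215 + 2.7382) / (202.5936 + 11.3560) = 45.1598 / 213.9495 = 0.21108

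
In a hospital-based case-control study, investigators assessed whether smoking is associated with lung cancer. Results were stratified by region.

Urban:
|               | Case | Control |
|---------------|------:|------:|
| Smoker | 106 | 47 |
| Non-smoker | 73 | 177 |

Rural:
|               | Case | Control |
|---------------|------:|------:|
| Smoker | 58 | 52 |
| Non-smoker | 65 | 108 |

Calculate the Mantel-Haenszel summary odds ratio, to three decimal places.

OR_MH = Σ(aᵢdᵢ/nᵢ) / Σ(bᵢcᵢ/nᵢ), where nᵢ is the stratum total.
Stratum 1 (Urban): n = 403; a·d/n = 106·177/403 = 46.5558; b·c/n = 47·73/403 = 8.5136
Stratum 2 (Rural): n = 283; a·d/n = 58·108/283 = 22.1343; b·c/n = 52·65/283 = 11.9435
OR_MH = (46.5558 + 22.1343) / (8.5136 + 11.9435) = 68.6901 / 20.4571 = 3.35776

3.358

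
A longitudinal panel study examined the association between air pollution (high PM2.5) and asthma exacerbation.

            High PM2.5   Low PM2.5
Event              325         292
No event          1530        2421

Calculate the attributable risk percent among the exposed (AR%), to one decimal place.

38.6

Reading the table with exposure as columns: a = 325 (High PM2.5, case), b = 1530 (High PM2.5, non-case), c = 292 (Low PM2.5, case), d = 2421.
Risk in exposed = 325/1855 = 0.17520; risk in unexposed = 292/2713 = 0.10763.
RR = 0.17520/0.10763 = 1.62782
AR% = (RR − 1)/RR × 100 = (1.62782 − 1)/1.62782 × 100 = 38.5681%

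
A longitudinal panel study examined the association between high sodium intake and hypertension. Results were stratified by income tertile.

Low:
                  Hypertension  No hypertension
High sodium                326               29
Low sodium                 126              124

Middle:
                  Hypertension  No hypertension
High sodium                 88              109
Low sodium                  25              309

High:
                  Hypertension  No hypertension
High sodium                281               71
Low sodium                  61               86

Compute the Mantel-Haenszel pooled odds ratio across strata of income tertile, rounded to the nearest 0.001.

8.385

OR_MH = Σ(aᵢdᵢ/nᵢ) / Σ(bᵢcᵢ/nᵢ), where nᵢ is the stratum total.
Stratum 1 (Low): n = 605; a·d/n = 326·124/605 = 66.8165; b·c/n = 29·126/605 = 6.0397
Stratum 2 (Middle): n = 531; a·d/n = 88·309/531 = 51.2090; b·c/n = 109·25/531 = 5.1318
Stratum 3 (High): n = 499; a·d/n = 281·86/499 = 48.4289; b·c/n = 71·61/499 = 8.6794
OR_MH = (66.8165 + 51.2090 + 48.4289) / (6.0397 + 5.1318 + 8.6794) = 166.4544 / 19.8509 = 8.38525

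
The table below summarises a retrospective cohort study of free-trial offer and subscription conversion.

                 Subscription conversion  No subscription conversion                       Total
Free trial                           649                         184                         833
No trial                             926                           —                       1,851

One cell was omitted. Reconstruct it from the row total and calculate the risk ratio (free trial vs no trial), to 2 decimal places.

The missing cell is in the unexposed row: 1851 − 926 = 925.
So a = 649, b = 184, c = 926, d = 925.
RR = [a/(a+b)] / [c/(c+d)] = (649/833) / (926/1851) = 0.77911/0.50027 = 1.55738

1.56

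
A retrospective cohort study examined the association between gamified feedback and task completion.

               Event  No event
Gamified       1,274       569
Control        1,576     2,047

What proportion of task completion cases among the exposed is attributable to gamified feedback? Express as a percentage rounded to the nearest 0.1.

Cells: a = 1274, b = 569, c = 1576, d = 2047.
Risk in exposed = 1274/1843 = 0.69126; risk in unexposed = 1576/3623 = 0.43500.
RR = 0.69126/0.43500 = 1.58912
AR% = (RR − 1)/RR × 100 = (1.58912 − 1)/1.58912 × 100 = 37.0720%

37.1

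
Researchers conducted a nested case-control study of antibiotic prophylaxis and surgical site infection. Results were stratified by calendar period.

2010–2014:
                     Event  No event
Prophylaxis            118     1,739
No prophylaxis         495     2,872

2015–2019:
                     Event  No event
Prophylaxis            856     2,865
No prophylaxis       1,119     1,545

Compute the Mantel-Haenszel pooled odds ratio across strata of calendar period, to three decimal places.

OR_MH = Σ(aᵢdᵢ/nᵢ) / Σ(bᵢcᵢ/nᵢ), where nᵢ is the stratum total.
Stratum 1 (2010–2014): n = 5224; a·d/n = 118·2872/5224 = 64.8729; b·c/n = 1739·495/5224 = 164.7789
Stratum 2 (2015–2019): n = 6385; a·d/n = 856·1545/6385 = 207.1292; b·c/n = 2865·1119/6385 = 502.1042
OR_MH = (64.8729 + 207.1292) / (164.7789 + 502.1042) = 272.0021 / 666.8831 = 0.40787

0.408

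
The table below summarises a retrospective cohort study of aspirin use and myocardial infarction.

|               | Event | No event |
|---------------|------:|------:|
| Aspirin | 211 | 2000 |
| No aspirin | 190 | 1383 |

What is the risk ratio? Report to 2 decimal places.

Cells: a = 211, b = 2000, c = 190, d = 1383.
Risk in exposed = 211/2211 = 0.09543; risk in unexposed = 190/1573 = 0.12079.
RR = 0.09543 / 0.12079 = 0.79008
The risk is 21% lower among the exposed than among the unexposed.

0.79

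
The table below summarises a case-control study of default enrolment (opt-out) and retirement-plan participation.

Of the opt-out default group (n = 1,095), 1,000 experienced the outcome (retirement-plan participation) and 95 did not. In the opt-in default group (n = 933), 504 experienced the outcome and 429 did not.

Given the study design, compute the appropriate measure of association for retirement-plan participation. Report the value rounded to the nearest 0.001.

8.960

From the description: a = 1000, b = 95, c = 504, d = 429.
This is a case-control study: participants were sampled on outcome status, so risks in the source population cannot be estimated directly — relative risk is not valid here. The odds ratio is the appropriate measure.
OR = (a·d)/(b·c) = (1000 × 429) / (95 × 504) = 429000 / 47880 = 8.95990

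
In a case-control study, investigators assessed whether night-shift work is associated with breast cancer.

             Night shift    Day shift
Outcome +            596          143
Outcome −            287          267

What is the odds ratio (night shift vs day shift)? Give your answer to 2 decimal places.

3.88

Reading the table with exposure as columns: a = 596 (Night shift, case), b = 287 (Night shift, non-case), c = 143 (Day shift, case), d = 267.
OR = (a·d)/(b·c) = (596 × 267) / (287 × 143) = 159132 / 41041 = 3.87739
The odds of breast cancer are about 3.88 times as high in the night shift group.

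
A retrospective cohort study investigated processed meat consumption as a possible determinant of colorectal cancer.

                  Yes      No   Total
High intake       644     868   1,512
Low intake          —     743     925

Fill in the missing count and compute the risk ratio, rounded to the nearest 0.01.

2.16

The missing cell is in the unexposed row: 925 − 743 = 182.
So a = 644, b = 868, c = 182, d = 743.
RR = [a/(a+b)] / [c/(c+d)] = (644/1512) / (182/925) = 0.42593/0.19676 = 2.16473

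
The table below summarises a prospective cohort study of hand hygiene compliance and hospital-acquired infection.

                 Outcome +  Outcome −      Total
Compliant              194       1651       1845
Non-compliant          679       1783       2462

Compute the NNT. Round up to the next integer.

6

Risk in treated group = 194/1845 = 0.10515; risk in control = 679/2462 = 0.27579.
Absolute risk reduction = 0.27579 − 0.10515 = 0.17064
NNT = 1 / ARR = 1 / 0.17064 = 5.860 → round up → 6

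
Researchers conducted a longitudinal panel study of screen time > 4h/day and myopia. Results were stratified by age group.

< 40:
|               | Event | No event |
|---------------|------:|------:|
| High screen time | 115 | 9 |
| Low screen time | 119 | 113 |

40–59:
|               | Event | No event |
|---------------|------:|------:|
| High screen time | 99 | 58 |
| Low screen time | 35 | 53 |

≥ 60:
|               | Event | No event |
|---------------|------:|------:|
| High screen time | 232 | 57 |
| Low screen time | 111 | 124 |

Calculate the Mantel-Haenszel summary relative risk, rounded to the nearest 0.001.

RR_MH = Σ(aᵢ·n₀ᵢ/nᵢ) / Σ(cᵢ·n₁ᵢ/nᵢ), with n₁ᵢ = aᵢ+bᵢ (exposed), n₀ᵢ = cᵢ+dᵢ (unexposed), nᵢ = n₁ᵢ+n₀ᵢ.
Stratum 1 (< 40): n₁ = 124, n₀ = 232, n = 356; a·n₀/n = 115·232/356 = 74.9438; c·n₁/n = 119·124/356 = 41.4494
Stratum 2 (40–59): n₁ = 157, n₀ = 88, n = 245; a·n₀/n = 99·88/245 = 35.5592; c·n₁/n = 35·157/245 = 22.4286
Stratum 3 (≥ 60): n₁ = 289, n₀ = 235, n = 524; a·n₀/n = 232·235/524 = 104.0458; c·n₁/n = 111·289/524 = 61.2195
RR_MH = (74.9438 + 35.5592 + 104.0458) / (41.4494 + 22.4286 + 61.2195) = 214.5488 / 125.0975 = 1.71505

1.715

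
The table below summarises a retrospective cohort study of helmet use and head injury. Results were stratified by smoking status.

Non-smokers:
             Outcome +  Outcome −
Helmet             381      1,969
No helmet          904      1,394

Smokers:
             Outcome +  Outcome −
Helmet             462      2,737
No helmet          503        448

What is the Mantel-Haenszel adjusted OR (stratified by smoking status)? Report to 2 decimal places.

OR_MH = Σ(aᵢdᵢ/nᵢ) / Σ(bᵢcᵢ/nᵢ), where nᵢ is the stratum total.
Stratum 1 (Non-smokers): n = 4648; a·d/n = 381·1394/4648 = 114.2672; b·c/n = 1969·904/4648 = 382.9552
Stratum 2 (Smokers): n = 4150; a·d/n = 462·448/4150 = 49.8737; b·c/n = 2737·503/4150 = 331.7376
OR_MH = (114.2672 + 49.8737) / (382.9552 + 331.7376) = 164.1409 / 714.6928 = 0.22967

0.23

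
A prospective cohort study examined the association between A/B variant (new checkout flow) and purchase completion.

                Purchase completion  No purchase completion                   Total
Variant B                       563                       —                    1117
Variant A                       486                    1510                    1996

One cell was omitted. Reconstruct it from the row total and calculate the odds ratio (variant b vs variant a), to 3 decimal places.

The missing cell is in the exposed row: 1117 − 563 = 554.
So a = 563, b = 554, c = 486, d = 1510.
OR = (a·d)/(b·c) = (563 × 1510) / (554 × 486) = 850130 / 269244 = 3.15747

3.157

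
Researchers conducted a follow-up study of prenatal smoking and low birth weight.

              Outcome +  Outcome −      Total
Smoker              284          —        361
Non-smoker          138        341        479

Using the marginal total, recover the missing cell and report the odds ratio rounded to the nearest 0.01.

The missing cell is in the exposed row: 361 − 284 = 77.
So a = 284, b = 77, c = 138, d = 341.
OR = (a·d)/(b·c) = (284 × 341) / (77 × 138) = 96844 / 10626 = 9.11387

9.11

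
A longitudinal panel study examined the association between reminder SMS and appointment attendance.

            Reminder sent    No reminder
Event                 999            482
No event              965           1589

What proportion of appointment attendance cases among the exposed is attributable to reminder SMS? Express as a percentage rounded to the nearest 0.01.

54.24

Reading the table with exposure as columns: a = 999 (Reminder sent, case), b = 965 (Reminder sent, non-case), c = 482 (No reminder, case), d = 1589.
Risk in exposed = 999/1964 = 0.50866; risk in unexposed = 482/2071 = 0.23274.
RR = 0.50866/0.23274 = 2.18553
AR% = (RR − 1)/RR × 100 = (2.18553 − 1)/2.18553 × 100 = 54.2445%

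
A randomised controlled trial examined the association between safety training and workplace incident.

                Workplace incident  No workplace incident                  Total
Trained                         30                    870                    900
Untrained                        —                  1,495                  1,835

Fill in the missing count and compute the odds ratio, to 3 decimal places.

The missing cell is in the unexposed row: 1835 − 1495 = 340.
So a = 30, b = 870, c = 340, d = 1495.
OR = (a·d)/(b·c) = (30 × 1495) / (870 × 340) = 44850 / 295800 = 0.15162

0.152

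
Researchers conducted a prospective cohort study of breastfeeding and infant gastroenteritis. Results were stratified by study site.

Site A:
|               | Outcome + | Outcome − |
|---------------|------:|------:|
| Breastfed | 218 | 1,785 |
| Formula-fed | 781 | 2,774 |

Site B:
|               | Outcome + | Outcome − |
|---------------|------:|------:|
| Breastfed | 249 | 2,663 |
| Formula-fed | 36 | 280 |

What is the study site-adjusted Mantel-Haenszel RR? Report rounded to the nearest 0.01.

0.52

RR_MH = Σ(aᵢ·n₀ᵢ/nᵢ) / Σ(cᵢ·n₁ᵢ/nᵢ), with n₁ᵢ = aᵢ+bᵢ (exposed), n₀ᵢ = cᵢ+dᵢ (unexposed), nᵢ = n₁ᵢ+n₀ᵢ.
Stratum 1 (Site A): n₁ = 2003, n₀ = 3555, n = 5558; a·n₀/n = 218·3555/5558 = 139.4368; c·n₁/n = 781·2003/5558 = 281.4579
Stratum 2 (Site B): n₁ = 2912, n₀ = 316, n = 3228; a·n₀/n = 249·316/3228 = 24.3755; c·n₁/n = 36·2912/3228 = 32.4758
RR_MH = (139.4368 + 24.3755) / (281.4579 + 32.4758) = 163.8123 / 313.9337 = 0.52181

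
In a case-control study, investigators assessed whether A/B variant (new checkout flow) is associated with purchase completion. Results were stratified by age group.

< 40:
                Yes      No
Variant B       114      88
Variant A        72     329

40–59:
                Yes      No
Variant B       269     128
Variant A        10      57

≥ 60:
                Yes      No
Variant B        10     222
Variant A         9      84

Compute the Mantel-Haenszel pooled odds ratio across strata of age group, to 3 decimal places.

OR_MH = Σ(aᵢdᵢ/nᵢ) / Σ(bᵢcᵢ/nᵢ), where nᵢ is the stratum total.
Stratum 1 (< 40): n = 603; a·d/n = 114·329/603 = 62.1990; b·c/n = 88·72/603 = 10.5075
Stratum 2 (40–59): n = 464; a·d/n = 269·57/464 = 33.0453; b·c/n = 128·10/464 = 2.7586
Stratum 3 (≥ 60): n = 325; a·d/n = 10·84/325 = 2.5846; b·c/n = 222·9/325 = 6.1477
OR_MH = (62.1990 + 33.0453 + 2.5846) / (10.5075 + 2.7586 + 6.1477) = 97.8289 / 19.4138 = 5.03915

5.039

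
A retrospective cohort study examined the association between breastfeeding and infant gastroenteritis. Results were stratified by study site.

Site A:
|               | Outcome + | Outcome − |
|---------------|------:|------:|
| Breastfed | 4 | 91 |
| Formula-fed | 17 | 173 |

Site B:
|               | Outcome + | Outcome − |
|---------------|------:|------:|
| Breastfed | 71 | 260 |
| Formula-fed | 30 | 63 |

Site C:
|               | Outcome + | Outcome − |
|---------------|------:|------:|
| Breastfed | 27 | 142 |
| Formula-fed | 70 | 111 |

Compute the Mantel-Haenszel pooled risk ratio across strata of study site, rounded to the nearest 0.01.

0.51

RR_MH = Σ(aᵢ·n₀ᵢ/nᵢ) / Σ(cᵢ·n₁ᵢ/nᵢ), with n₁ᵢ = aᵢ+bᵢ (exposed), n₀ᵢ = cᵢ+dᵢ (unexposed), nᵢ = n₁ᵢ+n₀ᵢ.
Stratum 1 (Site A): n₁ = 95, n₀ = 190, n = 285; a·n₀/n = 4·190/285 = 2.6667; c·n₁/n = 17·95/285 = 5.6667
Stratum 2 (Site B): n₁ = 331, n₀ = 93, n = 424; a·n₀/n = 71·93/424 = 15.5731; c·n₁/n = 30·331/424 = 23.4198
Stratum 3 (Site C): n₁ = 169, n₀ = 181, n = 350; a·n₀/n = 27·181/350 = 13.9629; c·n₁/n = 70·169/350 = 33.8000
RR_MH = (2.6667 + 15.5731 + 13.9629) / (5.6667 + 23.4198 + 33.8000) = 32.2026 / 62.8865 = 0.51208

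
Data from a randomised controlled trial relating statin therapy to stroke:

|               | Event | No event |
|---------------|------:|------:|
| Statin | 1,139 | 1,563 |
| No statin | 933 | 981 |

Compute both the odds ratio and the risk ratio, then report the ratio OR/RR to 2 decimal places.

Cells: a = 1139, b = 1563, c = 933, d = 981.
OR = (1139·981)/(1563·933) = 1117359/1458279 = 0.76622
Risk in exposed = 1139/2702 = 0.42154; risk in unexposed = 933/1914 = 0.48746; RR = 0.86477
OR/RR = 0.76622 / 0.86477 = 0.88604
The outcome is not rare, so the OR lies further from 1 than the RR.

0.89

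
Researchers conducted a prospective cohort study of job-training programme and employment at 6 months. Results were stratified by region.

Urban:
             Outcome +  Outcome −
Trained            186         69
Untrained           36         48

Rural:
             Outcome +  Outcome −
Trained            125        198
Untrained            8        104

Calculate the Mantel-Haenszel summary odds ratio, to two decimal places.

OR_MH = Σ(aᵢdᵢ/nᵢ) / Σ(bᵢcᵢ/nᵢ), where nᵢ is the stratum total.
Stratum 1 (Urban): n = 339; a·d/n = 186·48/339 = 26.3363; b·c/n = 69·36/339 = 7.3274
Stratum 2 (Rural): n = 435; a·d/n = 125·104/435 = 29.8851; b·c/n = 198·8/435 = 3.6414
OR_MH = (26.3363 + 29.8851) / (7.3274 + 3.6414) = 56.2213 / 10.9688 = 5.12556

5.13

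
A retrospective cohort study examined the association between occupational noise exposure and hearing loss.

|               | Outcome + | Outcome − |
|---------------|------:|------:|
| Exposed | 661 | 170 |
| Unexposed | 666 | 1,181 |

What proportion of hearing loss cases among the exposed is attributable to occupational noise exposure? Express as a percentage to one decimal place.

54.7

Cells: a = 661, b = 170, c = 666, d = 1181.
Risk in exposed = 661/831 = 0.79543; risk in unexposed = 666/1847 = 0.36058.
RR = 0.79543/0.36058 = 2.20594
AR% = (RR − 1)/RR × 100 = (2.20594 − 1)/2.20594 × 100 = 54.6678%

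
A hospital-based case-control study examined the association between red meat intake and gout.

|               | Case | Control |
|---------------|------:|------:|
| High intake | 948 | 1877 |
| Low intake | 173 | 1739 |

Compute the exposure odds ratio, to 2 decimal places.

5.08

Cells: a = 948, b = 1877, c = 173, d = 1739.
OR = (a·d)/(b·c) = (948 × 1739) / (1877 × 173) = 1648572 / 324721 = 5.07689
The odds of gout are about 5.08 times as high in the high intake group.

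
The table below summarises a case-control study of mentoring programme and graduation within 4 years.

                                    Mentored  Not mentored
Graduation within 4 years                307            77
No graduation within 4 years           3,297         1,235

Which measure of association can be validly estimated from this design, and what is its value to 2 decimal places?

1.49

Reading the table with exposure as columns: a = 307 (Mentored, case), b = 3297 (Mentored, non-case), c = 77 (Not mentored, case), d = 1235.
This is a case-control study: participants were sampled on outcome status, so risks in the source population cannot be estimated directly — relative risk is not valid here. The odds ratio is the appropriate measure.
OR = (a·d)/(b·c) = (307 × 1235) / (3297 × 77) = 379145 / 253869 = 1.49347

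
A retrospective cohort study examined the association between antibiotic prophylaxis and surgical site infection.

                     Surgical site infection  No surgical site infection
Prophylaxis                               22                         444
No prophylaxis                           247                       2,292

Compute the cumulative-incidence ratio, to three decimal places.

Cells: a = 22, b = 444, c = 247, d = 2292.
Risk in exposed = 22/466 = 0.04721; risk in unexposed = 247/2539 = 0.09728.
RR = 0.04721 / 0.09728 = 0.48529
The risk is 51% lower among the exposed than among the unexposed.

0.485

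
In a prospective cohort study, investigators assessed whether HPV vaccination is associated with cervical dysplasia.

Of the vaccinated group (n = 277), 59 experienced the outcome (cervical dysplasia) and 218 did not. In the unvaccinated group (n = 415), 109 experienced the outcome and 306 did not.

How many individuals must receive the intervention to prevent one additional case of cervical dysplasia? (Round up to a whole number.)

21

Risk in treated group = 59/277 = 0.21300; risk in control = 109/415 = 0.26265.
Absolute risk reduction = 0.26265 − 0.21300 = 0.04965
NNT = 1 / ARR = 1 / 0.04965 = 20.139 → round up → 21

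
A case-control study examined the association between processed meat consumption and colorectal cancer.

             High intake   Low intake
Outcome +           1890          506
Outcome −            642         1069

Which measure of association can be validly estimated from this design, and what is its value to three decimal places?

Reading the table with exposure as columns: a = 1890 (High intake, case), b = 642 (High intake, non-case), c = 506 (Low intake, case), d = 1069.
This is a case-control study: participants were sampled on outcome status, so risks in the source population cannot be estimated directly — relative risk is not valid here. The odds ratio is the appropriate measure.
OR = (a·d)/(b·c) = (1890 × 1069) / (642 × 506) = 2020410 / 324852 = 6.21948

6.219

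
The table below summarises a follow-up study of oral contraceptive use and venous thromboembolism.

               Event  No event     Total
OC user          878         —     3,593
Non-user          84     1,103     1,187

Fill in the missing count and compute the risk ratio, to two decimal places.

The missing cell is in the exposed row: 3593 − 878 = 2715.
So a = 878, b = 2715, c = 84, d = 1103.
RR = [a/(a+b)] / [c/(c+d)] = (878/3593) / (84/1187) = 0.24436/0.07077 = 3.45310

3.45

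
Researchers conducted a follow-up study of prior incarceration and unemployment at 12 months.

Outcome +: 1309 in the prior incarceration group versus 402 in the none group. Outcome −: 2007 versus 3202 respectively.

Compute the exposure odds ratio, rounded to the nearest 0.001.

From the description: a = 1309, b = 2007, c = 402, d = 3202.
OR = (a·d)/(b·c) = (1309 × 3202) / (2007 × 402) = 4191418 / 806814 = 5.19502
The odds of unemployment at 12 months are about 5.20 times as high in the prior incarceration group.

5.195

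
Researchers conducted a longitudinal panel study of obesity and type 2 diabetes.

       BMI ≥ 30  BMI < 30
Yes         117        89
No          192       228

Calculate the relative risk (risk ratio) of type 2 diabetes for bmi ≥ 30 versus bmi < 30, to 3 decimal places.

1.349

Reading the table with exposure as columns: a = 117 (BMI ≥ 30, case), b = 192 (BMI ≥ 30, non-case), c = 89 (BMI < 30, case), d = 228.
Risk in exposed = 117/309 = 0.37864; risk in unexposed = 89/317 = 0.28076.
RR = 0.37864 / 0.28076 = 1.34864
The risk among the exposed is 1.35 times that among the unexposed.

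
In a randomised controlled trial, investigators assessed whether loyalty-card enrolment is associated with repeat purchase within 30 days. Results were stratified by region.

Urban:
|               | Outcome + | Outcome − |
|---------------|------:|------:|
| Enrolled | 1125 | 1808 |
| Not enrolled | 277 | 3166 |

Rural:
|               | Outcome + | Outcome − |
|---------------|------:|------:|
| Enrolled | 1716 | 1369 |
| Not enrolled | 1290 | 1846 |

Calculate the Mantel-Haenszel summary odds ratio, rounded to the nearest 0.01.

2.95

OR_MH = Σ(aᵢdᵢ/nᵢ) / Σ(bᵢcᵢ/nᵢ), where nᵢ is the stratum total.
Stratum 1 (Urban): n = 6376; a·d/n = 1125·3166/6376 = 558.6183; b·c/n = 1808·277/6376 = 78.5471
Stratum 2 (Rural): n = 6221; a·d/n = 1716·1846/6221 = 509.2005; b·c/n = 1369·1290/6221 = 283.8788
OR_MH = (558.6183 + 509.2005) / (78.5471 + 283.8788) = 1067.8187 / 362.4258 = 2.94631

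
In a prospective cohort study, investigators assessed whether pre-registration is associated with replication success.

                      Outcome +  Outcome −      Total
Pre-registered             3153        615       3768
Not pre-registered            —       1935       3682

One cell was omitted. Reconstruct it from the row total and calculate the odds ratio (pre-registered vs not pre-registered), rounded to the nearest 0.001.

The missing cell is in the unexposed row: 3682 − 1935 = 1747.
So a = 3153, b = 615, c = 1747, d = 1935.
OR = (a·d)/(b·c) = (3153 × 1935) / (615 × 1747) = 6101055 / 1074405 = 5.67854

5.679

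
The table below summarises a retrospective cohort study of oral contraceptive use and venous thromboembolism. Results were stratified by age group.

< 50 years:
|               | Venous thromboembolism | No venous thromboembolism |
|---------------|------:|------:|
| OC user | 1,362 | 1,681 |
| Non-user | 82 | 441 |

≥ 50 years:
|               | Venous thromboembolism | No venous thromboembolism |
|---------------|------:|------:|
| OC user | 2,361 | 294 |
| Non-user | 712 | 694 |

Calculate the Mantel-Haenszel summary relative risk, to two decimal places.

1.90

RR_MH = Σ(aᵢ·n₀ᵢ/nᵢ) / Σ(cᵢ·n₁ᵢ/nᵢ), with n₁ᵢ = aᵢ+bᵢ (exposed), n₀ᵢ = cᵢ+dᵢ (unexposed), nᵢ = n₁ᵢ+n₀ᵢ.
Stratum 1 (< 50 years): n₁ = 3043, n₀ = 523, n = 3566; a·n₀/n = 1362·523/3566 = 199.7549; c·n₁/n = 82·3043/3566 = 69.9736
Stratum 2 (≥ 50 years): n₁ = 2655, n₀ = 1406, n = 4061; a·n₀/n = 2361·1406/4061 = 817.4258; c·n₁/n = 712·2655/4061 = 465.4913
RR_MH = (199.7549 + 817.4258) / (69.9736 + 465.4913) = 1017.1807 / 535.4649 = 1.89962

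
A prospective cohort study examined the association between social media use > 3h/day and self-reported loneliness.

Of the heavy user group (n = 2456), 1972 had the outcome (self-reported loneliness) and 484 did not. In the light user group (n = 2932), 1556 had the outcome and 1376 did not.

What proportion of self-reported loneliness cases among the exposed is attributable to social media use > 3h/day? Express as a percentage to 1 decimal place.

From the description: a = 1972, b = 484, c = 1556, d = 1376.
Risk in exposed = 1972/2456 = 0.80293; risk in unexposed = 1556/2932 = 0.53070.
RR = 0.80293/0.53070 = 1.51298
AR% = (RR − 1)/RR × 100 = (1.51298 − 1)/1.51298 × 100 = 33.9052%

33.9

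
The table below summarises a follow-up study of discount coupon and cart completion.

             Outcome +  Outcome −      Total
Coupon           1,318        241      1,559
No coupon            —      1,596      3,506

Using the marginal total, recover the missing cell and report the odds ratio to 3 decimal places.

The missing cell is in the unexposed row: 3506 − 1596 = 1910.
So a = 1318, b = 241, c = 1910, d = 1596.
OR = (a·d)/(b·c) = (1318 × 1596) / (241 × 1910) = 2103528 / 460310 = 4.56981

4.570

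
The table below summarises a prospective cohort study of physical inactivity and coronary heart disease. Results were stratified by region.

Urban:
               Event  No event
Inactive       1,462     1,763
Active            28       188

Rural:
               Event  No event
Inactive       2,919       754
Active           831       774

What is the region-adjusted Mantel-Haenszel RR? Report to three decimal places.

1.620

RR_MH = Σ(aᵢ·n₀ᵢ/nᵢ) / Σ(cᵢ·n₁ᵢ/nᵢ), with n₁ᵢ = aᵢ+bᵢ (exposed), n₀ᵢ = cᵢ+dᵢ (unexposed), nᵢ = n₁ᵢ+n₀ᵢ.
Stratum 1 (Urban): n₁ = 3225, n₀ = 216, n = 3441; a·n₀/n = 1462·216/3441 = 91.7733; c·n₁/n = 28·3225/3441 = 26.2424
Stratum 2 (Rural): n₁ = 3673, n₀ = 1605, n = 5278; a·n₀/n = 2919·1605/5278 = 887.6459; c·n₁/n = 831·3673/5278 = 578.2992
RR_MH = (91.7733 + 887.6459) / (26.2424 + 578.2992) = 979.4192 / 604.5415 = 1.62010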